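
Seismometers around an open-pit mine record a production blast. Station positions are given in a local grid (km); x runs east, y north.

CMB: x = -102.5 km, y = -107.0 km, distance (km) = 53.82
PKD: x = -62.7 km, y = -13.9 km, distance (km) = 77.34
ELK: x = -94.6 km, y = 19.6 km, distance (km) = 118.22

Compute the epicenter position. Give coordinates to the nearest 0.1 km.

Circle about each station: (x + 102.5)² + (y + 107.0)² = 53.82²; (x + 62.7)² + (y + 13.9)² = 77.34²; (x + 94.6)² + (y − 19.6)² = 118.22².
Subtracting the CMB equation from the PKD and ELK equations removes the quadratic terms:
79.6 x + 186.2 y = -20915.63
15.8 x + 253.2 y = -23701.31
Solving the 2×2 system: x ≈ -51.3, y ≈ -90.4 km.

-51.3 km east, -90.4 km north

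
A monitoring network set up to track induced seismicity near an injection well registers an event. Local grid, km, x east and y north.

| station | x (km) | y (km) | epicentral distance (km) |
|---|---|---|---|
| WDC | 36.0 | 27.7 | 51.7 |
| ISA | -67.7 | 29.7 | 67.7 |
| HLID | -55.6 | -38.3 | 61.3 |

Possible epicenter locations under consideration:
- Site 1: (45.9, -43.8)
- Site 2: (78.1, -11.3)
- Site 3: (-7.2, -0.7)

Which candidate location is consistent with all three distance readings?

Site 3

For each candidate, compare |candidate − station| to the reported distance:
Site 1: residuals WDC 20.5, ISA 67.6, HLID 40.3 → max 67.6 km
Site 2: residuals WDC 5.7, ISA 83.8, HLID 75.1 → max 83.8 km
Site 3: residuals WDC 0.0, ISA 0.0, HLID 0.0 → max 0.0 km
Only Site 3 has all residuals ≈ 0.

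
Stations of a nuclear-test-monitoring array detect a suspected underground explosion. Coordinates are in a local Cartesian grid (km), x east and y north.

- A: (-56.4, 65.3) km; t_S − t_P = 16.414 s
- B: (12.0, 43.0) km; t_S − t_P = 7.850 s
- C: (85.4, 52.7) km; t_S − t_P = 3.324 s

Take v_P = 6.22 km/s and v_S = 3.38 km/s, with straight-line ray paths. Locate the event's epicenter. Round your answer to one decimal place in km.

(65.1, 66.6)

Distance from S−P lag: d = Δt · v_P v_S / (v_P − v_S) = Δt · (6.22·3.38)/(6.22−3.38) ≈ 7.4027·Δt.
So d_A = 121.51, d_B = 58.11, d_C = 24.61 km.
Circle about each station: (x + 56.4)² + (y − 65.3)² = 121.51²; (x − 12.0)² + (y − 43.0)² = 58.11²; (x − 85.4)² + (y − 52.7)² = 24.61².
Subtracting the A equation from the B and C equations removes the quadratic terms:
136.8 x − 44.6 y = 5935.86
283.6 x − 25.2 y = 16784.43
Solving the 2×2 system: x ≈ 65.1, y ≈ 66.6 km.
Check against A (with the unrounded x, y): √((x + 56.4)²+(y − 65.3)²) = 121.51 ≈ 121.51 km. ✓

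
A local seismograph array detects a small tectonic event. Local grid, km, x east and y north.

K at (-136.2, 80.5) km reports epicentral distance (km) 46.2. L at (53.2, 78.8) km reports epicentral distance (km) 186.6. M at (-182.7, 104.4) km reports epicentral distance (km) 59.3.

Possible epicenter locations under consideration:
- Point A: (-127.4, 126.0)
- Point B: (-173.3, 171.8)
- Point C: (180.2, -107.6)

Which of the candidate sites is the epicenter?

For each candidate, compare |candidate − station| to the reported distance:
Point A: residuals K 0.1, L 0.1, M 0.1 → max 0.1 km
Point B: residuals K 52.3, L 58.2, M 8.8 → max 58.2 km
Point C: residuals K 321.9, L 39.0, M 361.0 → max 361.0 km
Only Point A has all residuals ≈ 0.

Point A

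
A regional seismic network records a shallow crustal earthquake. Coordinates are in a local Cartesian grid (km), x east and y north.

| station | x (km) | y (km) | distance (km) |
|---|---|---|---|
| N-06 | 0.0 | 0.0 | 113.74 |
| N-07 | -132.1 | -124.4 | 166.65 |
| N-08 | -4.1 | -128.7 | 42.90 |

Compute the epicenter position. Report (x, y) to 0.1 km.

33.8 km east, -108.6 km north

Circle about each station: x² + y² = 113.74²; (x + 132.1)² + (y + 124.4)² = 166.65²; (x + 4.1)² + (y + 128.7)² = 42.90².
Subtracting the N-06 equation from the N-07 and N-08 equations removes the quadratic terms:
-264.2 x − 248.8 y = 18090.34
-8.2 x − 257.4 y = 27676.88
Solving the 2×2 system: x ≈ 33.8, y ≈ -108.6 km.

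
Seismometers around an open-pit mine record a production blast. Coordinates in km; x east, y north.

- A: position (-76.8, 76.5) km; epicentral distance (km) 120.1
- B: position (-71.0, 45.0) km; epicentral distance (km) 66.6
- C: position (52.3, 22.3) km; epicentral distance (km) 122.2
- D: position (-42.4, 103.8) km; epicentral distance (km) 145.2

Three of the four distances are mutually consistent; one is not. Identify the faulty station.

B

Solve using three stations at a time. Using A, C, D (subtract circle equations pairwise → linear system) gives (x, y) ≈ (-52.2, -41.1).
Distances from that point to each station vs reported:
  A: calculated 120.2 vs reported 120.1 → residual 0.1 km
  B: calculated 88.1 vs reported 66.6 → residual 21.5 km
  C: calculated 122.3 vs reported 122.2 → residual 0.1 km
  D: calculated 145.2 vs reported 145.2 → residual 0.0 km
A, C, D are mutually consistent (residuals ≈ 0); B is off by 21.5 km.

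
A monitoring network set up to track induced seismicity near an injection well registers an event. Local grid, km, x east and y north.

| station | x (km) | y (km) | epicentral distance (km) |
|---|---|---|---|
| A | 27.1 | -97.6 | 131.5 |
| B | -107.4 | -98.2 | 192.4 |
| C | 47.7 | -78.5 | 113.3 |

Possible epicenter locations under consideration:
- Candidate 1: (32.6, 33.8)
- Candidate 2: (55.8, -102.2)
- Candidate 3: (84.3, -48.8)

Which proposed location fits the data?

For each candidate, compare |candidate − station| to the reported distance:
Candidate 1: residuals A 0.0, B 0.0, C 0.0 → max 0.0 km
Candidate 2: residuals A 102.4, B 29.2, C 88.3 → max 102.4 km
Candidate 3: residuals A 56.3, B 5.6, C 66.2 → max 66.2 km
Only Candidate 1 has all residuals ≈ 0.

Candidate 1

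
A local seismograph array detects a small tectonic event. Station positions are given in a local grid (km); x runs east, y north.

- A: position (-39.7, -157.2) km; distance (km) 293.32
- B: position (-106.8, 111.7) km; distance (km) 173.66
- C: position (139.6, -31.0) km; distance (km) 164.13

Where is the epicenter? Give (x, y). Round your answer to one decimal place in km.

x ≈ 66.8 km, y ≈ 116.1 km

Circle about each station: (x + 39.7)² + (y + 157.2)² = 293.32²; (x + 106.8)² + (y − 111.7)² = 173.66²; (x − 139.6)² + (y + 31.0)² = 164.13².
Subtracting the A equation from the B and C equations removes the quadratic terms:
-134.2 x + 537.8 y = 53474.03
358.6 x + 252.4 y = 53259.20
Solving the 2×2 system: x ≈ 66.8, y ≈ 116.1 km.
Check against A (with the unrounded x, y): √((x + 39.7)²+(y + 157.2)²) = 293.32 ≈ 293.32 km. ✓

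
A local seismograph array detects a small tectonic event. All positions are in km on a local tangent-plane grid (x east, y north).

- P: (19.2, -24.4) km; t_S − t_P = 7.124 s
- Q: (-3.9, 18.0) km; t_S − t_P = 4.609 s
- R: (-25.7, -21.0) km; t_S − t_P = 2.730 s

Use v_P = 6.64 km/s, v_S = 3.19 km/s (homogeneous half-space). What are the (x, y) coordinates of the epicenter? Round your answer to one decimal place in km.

-20.1 km east, -5.2 km north

Distance from S−P lag: d = Δt · v_P v_S / (v_P − v_S) = Δt · (6.64·3.19)/(6.64−3.19) ≈ 6.1396·Δt.
So d_P = 43.74, d_Q = 28.30, d_R = 16.76 km.
Circle about each station: (x − 19.2)² + (y + 24.4)² = 43.74²; (x + 3.9)² + (y − 18.0)² = 28.30²; (x + 25.7)² + (y + 21.0)² = 16.76².
Subtracting the P equation from the Q and R equations removes the quadratic terms:
-46.2 x + 84.8 y = 487.51
-89.8 x + 6.8 y = 1769.78
Solving the 2×2 system: x ≈ -20.1, y ≈ -5.2 km.
Check against P (with the unrounded x, y): √((x − 19.2)²+(y + 24.4)²) = 43.74 ≈ 43.74 km. ✓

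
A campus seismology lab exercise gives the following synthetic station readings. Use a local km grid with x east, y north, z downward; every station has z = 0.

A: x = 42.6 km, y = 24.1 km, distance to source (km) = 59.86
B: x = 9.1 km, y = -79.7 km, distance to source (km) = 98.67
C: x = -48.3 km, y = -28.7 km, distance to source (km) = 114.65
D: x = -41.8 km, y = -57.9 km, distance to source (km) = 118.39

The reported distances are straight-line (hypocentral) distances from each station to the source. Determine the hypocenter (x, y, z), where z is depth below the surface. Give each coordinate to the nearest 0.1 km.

(52.3, -6.7, 50.4)

Each station gives a sphere (x−x_i)² + (y−y_i)² + z² = d_i² (stations at z=0).
Subtracting the A sphere from B and C: z² cancels, leaving linear equations in x and y:
-67.0 x − 207.6 y = -2113.22
-181.8 x − 105.6 y = -8800.39
Solving: x ≈ 52.298, y ≈ -6.699 km (keep extra digits for the depth step; rounded: 52.3, -6.7).
Then from the A sphere: z² = 59.86² − (x − 42.6)² − (y − 24.1)² with x = 52.298, y = -6.699, so z ≈ 50.404 ≈ 50.4 km.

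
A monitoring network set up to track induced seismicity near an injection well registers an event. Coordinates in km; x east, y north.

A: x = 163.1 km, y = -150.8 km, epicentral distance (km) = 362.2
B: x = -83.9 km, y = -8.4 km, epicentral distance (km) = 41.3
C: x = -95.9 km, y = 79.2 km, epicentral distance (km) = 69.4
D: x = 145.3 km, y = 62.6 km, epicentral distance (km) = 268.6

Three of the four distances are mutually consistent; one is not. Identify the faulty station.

A

Solve using three stations at a time. Using B, C, D (subtract circle equations pairwise → linear system) gives (x, y) ≈ (-118.8, 13.7).
Distances from that point to each station vs reported:
  A: calculated 326.4 vs reported 362.2 → residual 35.8 km
  B: calculated 41.3 vs reported 41.3 → residual 0.0 km
  C: calculated 69.4 vs reported 69.4 → residual 0.0 km
  D: calculated 268.6 vs reported 268.6 → residual 0.0 km
B, C, D are mutually consistent (residuals ≈ 0); A is off by 35.8 km.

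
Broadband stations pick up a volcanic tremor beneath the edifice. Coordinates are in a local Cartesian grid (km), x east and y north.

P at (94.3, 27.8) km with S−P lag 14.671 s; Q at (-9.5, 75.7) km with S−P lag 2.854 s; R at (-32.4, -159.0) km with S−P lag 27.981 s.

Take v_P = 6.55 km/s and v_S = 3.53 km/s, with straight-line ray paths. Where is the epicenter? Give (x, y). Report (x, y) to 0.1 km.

Distance from S−P lag: d = Δt · v_P v_S / (v_P − v_S) = Δt · (6.55·3.53)/(6.55−3.53) ≈ 7.6561·Δt.
So d_P = 112.32, d_Q = 21.85, d_R = 214.23 km.
Circle about each station: (x − 94.3)² + (y − 27.8)² = 112.32²; (x + 9.5)² + (y − 75.7)² = 21.85²; (x + 32.4)² + (y + 159.0)² = 214.23².
Subtracting the P equation from the Q and R equations removes the quadratic terms:
-207.6 x + 95.8 y = 8293.77
-253.4 x − 373.6 y = -16613.28
Solving the 2×2 system: x ≈ -14.8, y ≈ 54.5 km.

x ≈ -14.8 km, y ≈ 54.5 km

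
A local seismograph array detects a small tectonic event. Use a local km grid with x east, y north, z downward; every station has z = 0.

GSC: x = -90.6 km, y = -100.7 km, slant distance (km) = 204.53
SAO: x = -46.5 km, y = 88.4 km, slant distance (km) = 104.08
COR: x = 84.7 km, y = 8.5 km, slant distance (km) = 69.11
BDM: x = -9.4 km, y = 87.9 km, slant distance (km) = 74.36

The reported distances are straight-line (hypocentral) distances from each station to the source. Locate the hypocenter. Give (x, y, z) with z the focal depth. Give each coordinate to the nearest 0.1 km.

x ≈ 43.0 km, y ≈ 49.8 km, depth ≈ 36.5 km

Each station gives a sphere (x−x_i)² + (y−y_i)² + z² = d_i² (stations at z=0).
Subtracting the GSC sphere from SAO and COR: z² cancels, leaving linear equations in x and y:
88.2 x + 378.2 y = 22627.83
350.6 x + 218.4 y = 25953.82
Solving: x ≈ 43.004, y ≈ 49.801 km (keep extra digits for the depth step; rounded: 43.0, 49.8).
Then from the GSC sphere: z² = 204.53² − (x + 90.6)² − (y + 100.7)² with x = 43.004, y = 49.801, so z ≈ 36.496 ≈ 36.5 km.
Check against BDM (with the unrounded solution): distance 74.36 ≈ 74.36 km. ✓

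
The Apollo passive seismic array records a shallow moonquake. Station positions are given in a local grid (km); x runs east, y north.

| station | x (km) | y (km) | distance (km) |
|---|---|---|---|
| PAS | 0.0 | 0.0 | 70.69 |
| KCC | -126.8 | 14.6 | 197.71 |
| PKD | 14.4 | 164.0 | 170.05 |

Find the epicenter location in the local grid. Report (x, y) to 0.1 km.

Circle about each station: x² + y² = 70.69²; (x + 126.8)² + (y − 14.6)² = 197.71²; (x − 14.4)² + (y − 164.0)² = 170.05².
Subtracting pairs of circle equations eliminates x²+y² and gives linear equations (the radical axes):
-253.6 x + 29.2 y = -17800.77
28.8 x + 328.0 y = 3183.43
Solving the 2×2 system: x ≈ 70.6, y ≈ 3.5 km.

70.6 km east, 3.5 km north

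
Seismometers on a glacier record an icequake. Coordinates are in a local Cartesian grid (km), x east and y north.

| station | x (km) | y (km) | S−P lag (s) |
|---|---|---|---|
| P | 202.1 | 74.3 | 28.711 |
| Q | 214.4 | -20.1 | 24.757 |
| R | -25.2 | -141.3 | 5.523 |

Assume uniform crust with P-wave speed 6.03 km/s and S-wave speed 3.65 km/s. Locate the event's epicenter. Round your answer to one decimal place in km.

Distance from S−P lag: d = Δt · v_P v_S / (v_P − v_S) = Δt · (6.03·3.65)/(6.03−3.65) ≈ 9.2477·Δt.
So d_P = 265.51, d_Q = 228.95, d_R = 51.07 km.
Circle about each station: (x − 202.1)² + (y − 74.3)² = 265.51²; (x − 214.4)² + (y + 20.1)² = 228.95²; (x + 25.2)² + (y + 141.3)² = 51.07².
Subtracting the P equation from the Q and R equations removes the quadratic terms:
24.6 x − 188.8 y = 18083.93
-454.6 x − 431.2 y = 42123.25
Solving the 2×2 system: x ≈ -1.6, y ≈ -96.0 km.

x ≈ -1.6 km, y ≈ -96.0 km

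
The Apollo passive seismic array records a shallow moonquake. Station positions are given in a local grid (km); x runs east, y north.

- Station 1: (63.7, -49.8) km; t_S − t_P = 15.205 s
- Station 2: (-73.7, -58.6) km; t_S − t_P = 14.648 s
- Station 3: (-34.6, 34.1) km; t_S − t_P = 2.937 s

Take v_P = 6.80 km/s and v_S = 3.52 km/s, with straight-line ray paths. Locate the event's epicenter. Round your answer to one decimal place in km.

x ≈ -13.6 km, y ≈ 29.8 km

Distance from S−P lag: d = Δt · v_P v_S / (v_P − v_S) = Δt · (6.80·3.52)/(6.80−3.52) ≈ 7.2976·Δt.
So d_Station 1 = 110.96, d_Station 2 = 106.89, d_Station 3 = 21.43 km.
Circle about each station: (x − 63.7)² + (y + 49.8)² = 110.96²; (x + 73.7)² + (y + 58.6)² = 106.89²; (x + 34.6)² + (y − 34.1)² = 21.43².
Subtracting pairs of circle equations eliminates x²+y² and gives linear equations (the radical axes):
-274.8 x − 17.6 y = 3214.57
-196.6 x + 167.8 y = 7675.12
Solving the 2×2 system: x ≈ -13.6, y ≈ 29.8 km.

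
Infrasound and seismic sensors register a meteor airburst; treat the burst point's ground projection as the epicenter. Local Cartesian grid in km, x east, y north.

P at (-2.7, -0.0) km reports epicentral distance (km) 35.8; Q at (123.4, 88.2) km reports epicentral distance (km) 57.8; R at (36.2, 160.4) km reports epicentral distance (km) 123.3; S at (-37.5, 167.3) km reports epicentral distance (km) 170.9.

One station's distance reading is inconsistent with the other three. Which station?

P

Solve using three stations at a time. Using Q, R, S (subtract circle equations pairwise → linear system) gives (x, y) ≈ (83.4, 46.5).
Distances from that point to each station vs reported:
  P: calculated 97.8 vs reported 35.8 → residual 62.0 km
  Q: calculated 57.8 vs reported 57.8 → residual 0.0 km
  R: calculated 123.3 vs reported 123.3 → residual 0.0 km
  S: calculated 170.9 vs reported 170.9 → residual 0.0 km
Q, R, S are mutually consistent (residuals ≈ 0); P is off by 62.0 km.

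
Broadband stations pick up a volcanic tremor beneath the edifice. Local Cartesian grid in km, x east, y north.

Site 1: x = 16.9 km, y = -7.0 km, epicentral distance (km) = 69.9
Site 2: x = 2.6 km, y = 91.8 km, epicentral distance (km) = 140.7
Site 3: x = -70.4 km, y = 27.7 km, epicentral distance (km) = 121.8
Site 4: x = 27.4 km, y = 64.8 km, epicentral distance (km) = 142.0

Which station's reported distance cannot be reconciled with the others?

Site 2

Solve using three stations at a time. Using Site 1, Site 3, Site 4 (subtract circle equations pairwise → linear system) gives (x, y) ≈ (-3.2, -73.8).
Distances from that point to each station vs reported:
  Site 1: calculated 69.7 vs reported 69.9 → residual 0.2 km
  Site 2: calculated 165.7 vs reported 140.7 → residual 25.0 km
  Site 3: calculated 121.7 vs reported 121.8 → residual 0.1 km
  Site 4: calculated 141.9 vs reported 142.0 → residual 0.1 km
Site 1, Site 3, Site 4 are mutually consistent (residuals ≈ 0); Site 2 is off by 25.0 km.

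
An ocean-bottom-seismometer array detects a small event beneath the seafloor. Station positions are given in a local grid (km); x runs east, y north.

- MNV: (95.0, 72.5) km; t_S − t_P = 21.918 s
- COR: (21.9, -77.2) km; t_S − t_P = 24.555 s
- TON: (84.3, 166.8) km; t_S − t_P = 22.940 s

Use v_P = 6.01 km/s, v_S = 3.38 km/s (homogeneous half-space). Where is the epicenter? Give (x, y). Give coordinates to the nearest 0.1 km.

Distance from S−P lag: d = Δt · v_P v_S / (v_P − v_S) = Δt · (6.01·3.38)/(6.01−3.38) ≈ 7.7239·Δt.
So d_MNV = 169.29, d_COR = 189.66, d_TON = 177.19 km.
Circle about each station: (x − 95.0)² + (y − 72.5)² = 169.29²; (x − 21.9)² + (y + 77.2)² = 189.66²; (x − 84.3)² + (y − 166.8)² = 177.19².
Subtracting pairs of circle equations eliminates x²+y² and gives linear equations (the radical axes):
-146.2 x − 299.4 y = -15153.61
-21.4 x + 188.6 y = 17910.29
Solving the 2×2 system: x ≈ -73.7, y ≈ 86.6 km.
Check against MNV (with the unrounded x, y): √((x − 95.0)²+(y − 72.5)²) = 169.29 ≈ 169.29 km. ✓

-73.7 km east, 86.6 km north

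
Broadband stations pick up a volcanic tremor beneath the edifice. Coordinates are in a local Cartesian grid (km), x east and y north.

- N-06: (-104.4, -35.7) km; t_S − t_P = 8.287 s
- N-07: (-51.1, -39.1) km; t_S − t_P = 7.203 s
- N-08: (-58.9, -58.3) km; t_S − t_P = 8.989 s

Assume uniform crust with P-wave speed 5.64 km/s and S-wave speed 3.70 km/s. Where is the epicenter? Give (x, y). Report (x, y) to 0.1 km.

Distance from S−P lag: d = Δt · v_P v_S / (v_P − v_S) = Δt · (5.64·3.70)/(5.64−3.70) ≈ 10.7567·Δt.
So d_N-06 = 89.14, d_N-07 = 77.48, d_N-08 = 96.69 km.
Circle about each station: (x + 104.4)² + (y + 35.7)² = 89.14²; (x + 51.1)² + (y + 39.1)² = 77.48²; (x + 58.9)² + (y + 58.3)² = 96.69².
Subtracting the N-06 equation from the N-07 and N-08 equations removes the quadratic terms:
106.6 x − 6.8 y = -6091.04
91.0 x − 45.2 y = -6708.77
Solving the 2×2 system: x ≈ -54.7, y ≈ 38.3 km.

(-54.7, 38.3)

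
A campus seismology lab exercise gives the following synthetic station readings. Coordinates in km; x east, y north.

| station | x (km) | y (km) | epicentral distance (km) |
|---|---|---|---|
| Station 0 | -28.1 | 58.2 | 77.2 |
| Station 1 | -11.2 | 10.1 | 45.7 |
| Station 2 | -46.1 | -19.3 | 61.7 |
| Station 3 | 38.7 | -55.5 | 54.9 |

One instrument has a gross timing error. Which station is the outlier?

Solve using three stations at a time. Using Station 0, Station 2, Station 3 (subtract circle equations pairwise → linear system) gives (x, y) ≈ (14.2, -6.4).
Distances from that point to each station vs reported:
  Station 0: calculated 77.2 vs reported 77.2 → residual 0.0 km
  Station 1: calculated 30.3 vs reported 45.7 → residual 15.4 km
  Station 2: calculated 61.7 vs reported 61.7 → residual 0.0 km
  Station 3: calculated 54.9 vs reported 54.9 → residual 0.0 km
Station 0, Station 2, Station 3 are mutually consistent (residuals ≈ 0); Station 1 is off by 15.4 km.

Station 1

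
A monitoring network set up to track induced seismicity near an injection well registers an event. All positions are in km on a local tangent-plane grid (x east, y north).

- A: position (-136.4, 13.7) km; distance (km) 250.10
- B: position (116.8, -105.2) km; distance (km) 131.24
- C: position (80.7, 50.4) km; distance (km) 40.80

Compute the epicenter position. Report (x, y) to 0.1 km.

Circle about each station: (x + 136.4)² + (y − 13.7)² = 250.10²; (x − 116.8)² + (y + 105.2)² = 131.24²; (x − 80.7)² + (y − 50.4)² = 40.80².
Subtracting pairs of circle equations eliminates x²+y² and gives linear equations (the radical axes):
506.4 x − 237.8 y = 51242.70
434.2 x + 73.4 y = 51145.37
Solving the 2×2 system: x ≈ 113.4, y ≈ 26.0 km.

113.4 km east, 26.0 km north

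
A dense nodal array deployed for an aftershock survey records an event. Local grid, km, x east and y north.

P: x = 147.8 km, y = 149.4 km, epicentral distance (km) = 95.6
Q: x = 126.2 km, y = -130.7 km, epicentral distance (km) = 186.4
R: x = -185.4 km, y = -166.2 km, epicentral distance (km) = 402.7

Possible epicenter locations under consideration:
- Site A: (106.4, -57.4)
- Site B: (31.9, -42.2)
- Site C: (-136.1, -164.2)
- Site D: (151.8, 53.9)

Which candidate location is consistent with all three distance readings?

Site D

For each candidate, compare |candidate − station| to the reported distance:
Site A: residuals P 115.3, Q 110.5, R 91.3 → max 115.3 km
Site B: residuals P 128.3, Q 57.1, R 152.5 → max 152.5 km
Site C: residuals P 327.4, Q 78.0, R 353.4 → max 353.4 km
Site D: residuals P 0.0, Q 0.0, R 0.0 → max 0.0 km
Only Site D has all residuals ≈ 0.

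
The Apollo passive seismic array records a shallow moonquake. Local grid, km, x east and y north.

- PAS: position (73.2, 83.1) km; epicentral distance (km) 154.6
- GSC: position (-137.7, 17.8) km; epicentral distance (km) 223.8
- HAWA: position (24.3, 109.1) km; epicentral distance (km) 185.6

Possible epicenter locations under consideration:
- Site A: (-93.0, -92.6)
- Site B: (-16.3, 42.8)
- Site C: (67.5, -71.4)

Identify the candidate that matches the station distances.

For each candidate, compare |candidate − station| to the reported distance:
Site A: residuals PAS 87.3, GSC 104.7, HAWA 47.7 → max 104.7 km
Site B: residuals PAS 56.4, GSC 99.9, HAWA 107.9 → max 107.9 km
Site C: residuals PAS 0.0, GSC 0.1, HAWA 0.0 → max 0.1 km
Only Site C has all residuals ≈ 0.

Site C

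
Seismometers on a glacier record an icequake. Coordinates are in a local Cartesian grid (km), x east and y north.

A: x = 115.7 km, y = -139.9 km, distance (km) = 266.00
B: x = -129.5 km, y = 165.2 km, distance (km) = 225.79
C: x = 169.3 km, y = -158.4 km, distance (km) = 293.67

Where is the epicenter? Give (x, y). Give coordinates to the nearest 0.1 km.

(92.7, 125.1)

Circle about each station: (x − 115.7)² + (y + 139.9)² = 266.00²; (x + 129.5)² + (y − 165.2)² = 225.79²; (x − 169.3)² + (y + 158.4)² = 293.67².
Subtracting the A equation from the B and C equations removes the quadratic terms:
-490.4 x + 610.2 y = 30877.67
107.2 x − 37.0 y = 5308.48
Solving the 2×2 system: x ≈ 92.7, y ≈ 125.1 km.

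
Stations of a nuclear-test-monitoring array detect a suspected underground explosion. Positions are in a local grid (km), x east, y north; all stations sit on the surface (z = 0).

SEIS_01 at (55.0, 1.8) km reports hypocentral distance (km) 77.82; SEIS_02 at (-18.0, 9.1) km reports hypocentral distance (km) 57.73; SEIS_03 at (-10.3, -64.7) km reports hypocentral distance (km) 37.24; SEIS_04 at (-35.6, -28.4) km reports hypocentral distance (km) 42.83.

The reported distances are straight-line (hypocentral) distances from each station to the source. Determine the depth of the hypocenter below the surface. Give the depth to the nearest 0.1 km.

27.3 km

Each station gives a sphere (x−x_i)² + (y−y_i)² + z² = d_i² (stations at z=0).
Subtracting the SEIS_01 sphere from SEIS_02 and SEIS_03: z² cancels, leaving linear equations in x and y:
-146.0 x + 14.6 y = 101.77
-130.6 x − 133.0 y = 5933.07
Solving: x ≈ -4.697, y ≈ -39.998 km (keep extra digits for the depth step; rounded: -4.7, -40.0).
Then from the SEIS_01 sphere: z² = 77.82² − (x − 55.0)² − (y − 1.8)² with x = -4.697, y = -39.998, so z ≈ 27.297 ≈ 27.3 km.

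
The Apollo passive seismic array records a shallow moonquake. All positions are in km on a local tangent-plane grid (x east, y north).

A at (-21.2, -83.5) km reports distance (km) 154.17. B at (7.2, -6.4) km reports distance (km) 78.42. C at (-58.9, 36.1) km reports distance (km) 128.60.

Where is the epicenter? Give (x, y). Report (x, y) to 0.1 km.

Circle about each station: (x + 21.2)² + (y + 83.5)² = 154.17²; (x − 7.2)² + (y + 6.4)² = 78.42²; (x + 58.9)² + (y − 36.1)² = 128.60².
Subtracting pairs of circle equations eliminates x²+y² and gives linear equations (the radical axes):
56.8 x + 154.2 y = 10289.80
-75.4 x + 239.2 y = 4581.16
Solving the 2×2 system: x ≈ 69.6, y ≈ 41.1 km.

69.6 km east, 41.1 km north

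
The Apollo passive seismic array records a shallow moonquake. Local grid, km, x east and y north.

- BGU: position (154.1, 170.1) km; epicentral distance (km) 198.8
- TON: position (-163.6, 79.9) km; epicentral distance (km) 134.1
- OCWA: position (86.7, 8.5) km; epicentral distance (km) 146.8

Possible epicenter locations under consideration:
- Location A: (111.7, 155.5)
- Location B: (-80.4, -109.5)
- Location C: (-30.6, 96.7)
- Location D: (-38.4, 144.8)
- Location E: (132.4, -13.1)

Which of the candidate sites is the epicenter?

For each candidate, compare |candidate − station| to the reported distance:
Location A: residuals BGU 154.0, TON 151.4, OCWA 2.3 → max 154.0 km
Location B: residuals BGU 166.1, TON 72.8, OCWA 57.8 → max 166.1 km
Location C: residuals BGU 0.0, TON 0.0, OCWA 0.0 → max 0.0 km
Location D: residuals BGU 4.6, TON 6.9, OCWA 38.2 → max 38.2 km
Location E: residuals BGU 14.3, TON 176.2, OCWA 96.3 → max 176.2 km
Only Location C has all residuals ≈ 0.

Location C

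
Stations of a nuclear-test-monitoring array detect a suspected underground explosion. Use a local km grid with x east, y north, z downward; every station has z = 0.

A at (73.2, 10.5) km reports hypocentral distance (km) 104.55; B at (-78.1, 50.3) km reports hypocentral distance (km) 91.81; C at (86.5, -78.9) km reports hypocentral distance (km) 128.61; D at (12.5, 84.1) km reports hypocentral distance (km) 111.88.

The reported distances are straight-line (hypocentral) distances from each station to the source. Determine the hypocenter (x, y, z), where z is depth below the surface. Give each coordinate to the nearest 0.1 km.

Each station gives a sphere (x−x_i)² + (y−y_i)² + z² = d_i² (stations at z=0).
Subtracting the A sphere from B and C: z² cancels, leaving linear equations in x and y:
-302.6 x + 79.6 y = 5662.84
26.6 x − 178.8 y = 2629.14
Solving: x ≈ -23.502, y ≈ -18.201 km (keep extra digits for the depth step; rounded: -23.5, -18.2).
Then from the A sphere: z² = 104.55² − (x − 73.2)² − (y − 10.5)² with x = -23.502, y = -18.201, so z ≈ 27.490 ≈ 27.5 km.

x ≈ -23.5 km, y ≈ -18.2 km, depth ≈ 27.5 km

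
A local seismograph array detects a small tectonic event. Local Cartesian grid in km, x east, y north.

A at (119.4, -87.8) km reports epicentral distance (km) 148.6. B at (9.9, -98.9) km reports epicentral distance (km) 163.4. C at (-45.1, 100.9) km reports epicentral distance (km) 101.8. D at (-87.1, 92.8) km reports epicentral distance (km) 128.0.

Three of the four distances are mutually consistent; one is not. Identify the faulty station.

B

Solve using three stations at a time. Using A, C, D (subtract circle equations pairwise → linear system) gives (x, y) ≈ (19.9, 22.6).
Distances from that point to each station vs reported:
  A: calculated 148.6 vs reported 148.6 → residual 0.0 km
  B: calculated 121.9 vs reported 163.4 → residual 41.5 km
  C: calculated 101.8 vs reported 101.8 → residual 0.0 km
  D: calculated 128.0 vs reported 128.0 → residual 0.0 km
A, C, D are mutually consistent (residuals ≈ 0); B is off by 41.5 km.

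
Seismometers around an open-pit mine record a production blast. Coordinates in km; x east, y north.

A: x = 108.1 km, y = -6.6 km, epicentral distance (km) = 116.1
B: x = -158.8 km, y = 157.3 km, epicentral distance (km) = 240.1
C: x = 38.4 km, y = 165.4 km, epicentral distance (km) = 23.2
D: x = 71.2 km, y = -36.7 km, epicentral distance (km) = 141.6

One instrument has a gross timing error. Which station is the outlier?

C

Solve using three stations at a time. Using A, B, D (subtract circle equations pairwise → linear system) gives (x, y) ≈ (75.5, 104.8).
Distances from that point to each station vs reported:
  A: calculated 116.1 vs reported 116.1 → residual 0.0 km
  B: calculated 240.1 vs reported 240.1 → residual 0.0 km
  C: calculated 71.0 vs reported 23.2 → residual 47.8 km
  D: calculated 141.6 vs reported 141.6 → residual 0.0 km
A, B, D are mutually consistent (residuals ≈ 0); C is off by 47.8 km.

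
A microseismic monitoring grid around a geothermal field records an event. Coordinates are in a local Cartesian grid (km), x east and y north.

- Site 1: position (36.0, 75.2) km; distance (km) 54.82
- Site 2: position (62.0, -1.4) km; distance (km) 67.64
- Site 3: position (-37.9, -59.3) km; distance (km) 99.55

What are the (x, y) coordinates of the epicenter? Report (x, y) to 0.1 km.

(2.9, 31.5)

Circle about each station: (x − 36.0)² + (y − 75.2)² = 54.82²; (x − 62.0)² + (y + 1.4)² = 67.64²; (x + 37.9)² + (y + 59.3)² = 99.55².
Subtracting pairs of circle equations eliminates x²+y² and gives linear equations (the radical axes):
52.0 x − 153.2 y = -4675.02
-147.8 x − 269.0 y = -8903.11
Solving the 2×2 system: x ≈ 2.9, y ≈ 31.5 km.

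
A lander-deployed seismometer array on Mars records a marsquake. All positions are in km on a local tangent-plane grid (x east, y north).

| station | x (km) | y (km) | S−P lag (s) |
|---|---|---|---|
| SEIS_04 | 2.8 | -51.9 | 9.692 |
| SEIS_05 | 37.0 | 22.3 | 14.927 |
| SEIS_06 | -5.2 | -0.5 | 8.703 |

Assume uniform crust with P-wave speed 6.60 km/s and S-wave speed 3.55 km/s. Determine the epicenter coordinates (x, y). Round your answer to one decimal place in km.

Distance from S−P lag: d = Δt · v_P v_S / (v_P − v_S) = Δt · (6.60·3.55)/(6.60−3.55) ≈ 7.6820·Δt.
So d_SEIS_04 = 74.45, d_SEIS_05 = 114.67, d_SEIS_06 = 66.86 km.
Circle about each station: (x − 2.8)² + (y + 51.9)² = 74.45²; (x − 37.0)² + (y − 22.3)² = 114.67²; (x + 5.2)² + (y + 0.5)² = 66.86².
Subtracting pairs of circle equations eliminates x²+y² and gives linear equations (the radical axes):
68.4 x + 148.4 y = -8441.57
-16.0 x + 102.8 y = -1601.62
Solving the 2×2 system: x ≈ -67.0, y ≈ -26.0 km.

-67.0 km east, -26.0 km north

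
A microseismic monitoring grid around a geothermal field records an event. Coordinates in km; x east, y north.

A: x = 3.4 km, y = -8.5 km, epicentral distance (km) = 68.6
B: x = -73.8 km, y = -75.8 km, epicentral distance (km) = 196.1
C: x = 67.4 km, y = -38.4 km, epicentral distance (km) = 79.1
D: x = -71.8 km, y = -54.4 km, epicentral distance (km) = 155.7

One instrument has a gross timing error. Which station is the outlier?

Solve using three stations at a time. Using A, C, D (subtract circle equations pairwise → linear system) gives (x, y) ≈ (52.6, 39.2).
Distances from that point to each station vs reported:
  A: calculated 68.5 vs reported 68.6 → residual 0.1 km
  B: calculated 170.9 vs reported 196.1 → residual 25.2 km
  C: calculated 79.0 vs reported 79.1 → residual 0.1 km
  D: calculated 155.7 vs reported 155.7 → residual 0.0 km
A, C, D are mutually consistent (residuals ≈ 0); B is off by 25.2 km.

B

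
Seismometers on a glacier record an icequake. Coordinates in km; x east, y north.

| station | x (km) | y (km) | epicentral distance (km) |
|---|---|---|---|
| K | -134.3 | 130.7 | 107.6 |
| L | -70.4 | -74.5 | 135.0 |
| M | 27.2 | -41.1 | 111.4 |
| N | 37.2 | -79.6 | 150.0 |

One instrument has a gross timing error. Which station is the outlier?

Solve using three stations at a time. Using L, M, N (subtract circle equations pairwise → linear system) gives (x, y) ≈ (-30.2, 54.5).
Distances from that point to each station vs reported:
  K: calculated 129.0 vs reported 107.6 → residual 21.4 km
  L: calculated 135.1 vs reported 135.0 → residual 0.1 km
  M: calculated 111.5 vs reported 111.4 → residual 0.1 km
  N: calculated 150.1 vs reported 150.0 → residual 0.1 km
L, M, N are mutually consistent (residuals ≈ 0); K is off by 21.4 km.

K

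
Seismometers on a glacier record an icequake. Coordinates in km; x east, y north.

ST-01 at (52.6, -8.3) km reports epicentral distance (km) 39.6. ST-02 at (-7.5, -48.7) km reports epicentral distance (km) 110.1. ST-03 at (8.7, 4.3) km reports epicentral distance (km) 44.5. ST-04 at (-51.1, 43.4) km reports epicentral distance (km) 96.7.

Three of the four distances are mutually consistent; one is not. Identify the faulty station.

Solve using three stations at a time. Using ST-01, ST-03, ST-04 (subtract circle equations pairwise → linear system) gives (x, y) ≈ (44.6, 30.2).
Distances from that point to each station vs reported:
  ST-01: calculated 39.3 vs reported 39.6 → residual 0.3 km
  ST-02: calculated 94.6 vs reported 110.1 → residual 15.5 km
  ST-03: calculated 44.3 vs reported 44.5 → residual 0.2 km
  ST-04: calculated 96.6 vs reported 96.7 → residual 0.1 km
ST-01, ST-03, ST-04 are mutually consistent (residuals ≈ 0); ST-02 is off by 15.5 km.

ST-02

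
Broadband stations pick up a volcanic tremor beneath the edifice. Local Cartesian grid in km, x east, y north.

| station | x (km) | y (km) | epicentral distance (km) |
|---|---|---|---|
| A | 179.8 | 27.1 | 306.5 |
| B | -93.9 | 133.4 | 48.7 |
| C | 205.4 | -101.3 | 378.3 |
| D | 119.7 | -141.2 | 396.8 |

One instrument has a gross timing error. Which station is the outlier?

Solve using three stations at a time. Using A, B, C (subtract circle equations pairwise → linear system) gives (x, y) ≈ (-119.7, 92.1).
Distances from that point to each station vs reported:
  A: calculated 306.5 vs reported 306.5 → residual 0.0 km
  B: calculated 48.7 vs reported 48.7 → residual 0.0 km
  C: calculated 378.3 vs reported 378.3 → residual 0.0 km
  D: calculated 334.3 vs reported 396.8 → residual 62.5 km
A, B, C are mutually consistent (residuals ≈ 0); D is off by 62.5 km.

D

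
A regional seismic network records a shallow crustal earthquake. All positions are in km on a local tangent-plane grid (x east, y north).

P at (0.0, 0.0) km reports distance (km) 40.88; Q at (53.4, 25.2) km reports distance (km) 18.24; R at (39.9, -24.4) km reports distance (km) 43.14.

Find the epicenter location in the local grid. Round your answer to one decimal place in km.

x ≈ 36.4 km, y ≈ 18.6 km

Circle about each station: x² + y² = 40.88²; (x − 53.4)² + (y − 25.2)² = 18.24²; (x − 39.9)² + (y + 24.4)² = 43.14².
Subtracting pairs of circle equations eliminates x²+y² and gives linear equations (the radical axes):
106.8 x + 50.4 y = 4825.08
79.8 x − 48.8 y = 1997.48
Solving the 2×2 system: x ≈ 36.4, y ≈ 18.6 km.
Check against P (with the unrounded x, y): √(x²+y²) = 40.88 ≈ 40.88 km. ✓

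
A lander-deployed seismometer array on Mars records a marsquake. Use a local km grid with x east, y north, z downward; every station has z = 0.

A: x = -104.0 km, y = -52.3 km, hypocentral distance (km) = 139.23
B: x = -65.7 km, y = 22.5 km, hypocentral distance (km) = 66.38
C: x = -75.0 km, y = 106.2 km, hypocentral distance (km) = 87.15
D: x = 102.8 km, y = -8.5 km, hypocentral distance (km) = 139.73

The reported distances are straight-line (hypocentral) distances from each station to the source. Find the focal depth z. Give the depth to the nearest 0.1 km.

36.5 km

Each station gives a sphere (x−x_i)² + (y−y_i)² + z² = d_i² (stations at z=0).
Subtracting the A sphere from B and C: z² cancels, leaving linear equations in x and y:
76.6 x + 149.6 y = 6250.14
58.0 x + 317.0 y = 15142.02
Solving: x ≈ -18.196, y ≈ 51.096 km (keep extra digits for the depth step; rounded: -18.2, 51.1).
Then from the A sphere: z² = 139.23² − (x + 104.0)² − (y + 52.3)² with x = -18.196, y = 51.096, so z ≈ 36.496 ≈ 36.5 km.
Check against D (with the unrounded solution): distance 139.73 ≈ 139.73 km. ✓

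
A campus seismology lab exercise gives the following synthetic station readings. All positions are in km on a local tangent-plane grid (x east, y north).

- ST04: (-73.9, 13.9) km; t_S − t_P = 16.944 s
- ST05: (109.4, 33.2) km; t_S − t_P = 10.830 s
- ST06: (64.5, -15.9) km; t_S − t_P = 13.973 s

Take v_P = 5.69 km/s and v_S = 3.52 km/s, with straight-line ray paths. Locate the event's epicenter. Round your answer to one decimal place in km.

Distance from S−P lag: d = Δt · v_P v_S / (v_P − v_S) = Δt · (5.69·3.52)/(5.69−3.52) ≈ 9.2299·Δt.
So d_ST04 = 156.39, d_ST05 = 99.96, d_ST06 = 128.97 km.
Circle about each station: (x + 73.9)² + (y − 13.9)² = 156.39²; (x − 109.4)² + (y − 33.2)² = 99.96²; (x − 64.5)² + (y + 15.9)² = 128.97².
Subtracting pairs of circle equations eliminates x²+y² and gives linear equations (the radical axes):
366.6 x + 38.6 y = 21882.01
276.8 x − 59.6 y = 6583.21
Solving the 2×2 system: x ≈ 47.9, y ≈ 112.0 km.

(47.9, 112.0)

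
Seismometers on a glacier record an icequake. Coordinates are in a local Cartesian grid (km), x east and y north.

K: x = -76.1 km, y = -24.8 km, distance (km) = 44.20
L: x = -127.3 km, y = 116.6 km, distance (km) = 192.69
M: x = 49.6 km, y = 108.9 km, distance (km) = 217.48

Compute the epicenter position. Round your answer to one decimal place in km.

Circle about each station: (x + 76.1)² + (y + 24.8)² = 44.20²; (x + 127.3)² + (y − 116.6)² = 192.69²; (x − 49.6)² + (y − 108.9)² = 217.48².
Subtracting the K equation from the L and M equations removes the quadratic terms:
-102.4 x + 282.8 y = -11781.20
251.4 x + 267.4 y = -37430.79
Solving the 2×2 system: x ≈ -75.5, y ≈ -69.0 km.

x ≈ -75.5 km, y ≈ -69.0 km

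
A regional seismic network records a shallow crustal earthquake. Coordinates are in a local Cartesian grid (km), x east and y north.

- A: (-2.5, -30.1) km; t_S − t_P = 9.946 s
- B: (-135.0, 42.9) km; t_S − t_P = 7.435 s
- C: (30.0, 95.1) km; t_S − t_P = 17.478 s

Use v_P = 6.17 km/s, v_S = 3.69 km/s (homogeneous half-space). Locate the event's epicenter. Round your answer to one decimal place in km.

(-91.5, -9.7)

Distance from S−P lag: d = Δt · v_P v_S / (v_P − v_S) = Δt · (6.17·3.69)/(6.17−3.69) ≈ 9.1804·Δt.
So d_A = 91.31, d_B = 68.26, d_C = 160.45 km.
Circle about each station: (x + 2.5)² + (y + 30.1)² = 91.31²; (x + 135.0)² + (y − 42.9)² = 68.26²; (x − 30.0)² + (y − 95.1)² = 160.45².
Subtracting the A equation from the B and C equations removes the quadratic terms:
-265.0 x + 146.0 y = 22831.24
65.0 x + 250.4 y = -8374.94
Solving the 2×2 system: x ≈ -91.5, y ≈ -9.7 km.
Check against A (with the unrounded x, y): √((x + 2.5)²+(y + 30.1)²) = 91.31 ≈ 91.31 km. ✓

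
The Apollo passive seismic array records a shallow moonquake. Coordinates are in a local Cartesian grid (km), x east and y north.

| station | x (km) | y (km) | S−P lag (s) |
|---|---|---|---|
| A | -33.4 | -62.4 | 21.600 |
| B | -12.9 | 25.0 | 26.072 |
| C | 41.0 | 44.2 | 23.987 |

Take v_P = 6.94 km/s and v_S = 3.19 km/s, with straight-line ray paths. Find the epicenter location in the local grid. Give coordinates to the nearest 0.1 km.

Distance from S−P lag: d = Δt · v_P v_S / (v_P − v_S) = Δt · (6.94·3.19)/(6.94−3.19) ≈ 5.9036·Δt.
So d_A = 127.52, d_B = 153.92, d_C = 141.61 km.
Circle about each station: (x + 33.4)² + (y + 62.4)² = 127.52²; (x + 12.9)² + (y − 25.0)² = 153.92²; (x − 41.0)² + (y − 44.2)² = 141.61².
Subtracting pairs of circle equations eliminates x²+y² and gives linear equations (the radical axes):
41.0 x + 174.8 y = -11647.93
148.8 x + 213.2 y = -5166.72
Solving the 2×2 system: x ≈ 91.5, y ≈ -88.1 km.
Check against A (with the unrounded x, y): √((x + 33.4)²+(y + 62.4)²) = 127.52 ≈ 127.52 km. ✓

91.5 km east, -88.1 km north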